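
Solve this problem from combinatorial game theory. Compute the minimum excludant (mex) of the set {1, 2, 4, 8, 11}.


Set = {1, 2, 4, 8, 11}
0 is NOT in the set. This is the mex.
mex = 0

0


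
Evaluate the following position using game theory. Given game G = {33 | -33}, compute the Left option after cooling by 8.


Original game: {33 | -33} (a switch {a | b} with a > b).
Cooling by t (for t below the temperature (a - b)/2 = 33) taxes each move by t: {a | b} cooled by t is {a - t | b + t}.
Cooling amount: t = 8
Cooled Left option: 33 - 8 = 25
Cooled Right option: -33 + 8 = -25
Cooled game: {25 | -25}
Left option = 25

25


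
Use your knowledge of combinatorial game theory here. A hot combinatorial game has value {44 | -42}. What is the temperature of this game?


The game is {44 | -42}, a switch {a | b} with numbers a > b.
Cooling {a | b} by t gives {a - t | b + t}, which stops being hot when a - t = b + t, i.e. at t = (a - b)/2. So the temperature of a switch is (a - b)/2.
Temperature = (Left option - Right option) / 2
= (44 - (-42)) / 2
= 86 / 2
= 43

43


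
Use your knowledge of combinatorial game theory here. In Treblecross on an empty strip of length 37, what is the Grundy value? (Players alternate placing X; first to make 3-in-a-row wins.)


Treblecross: place X on empty cells; 3-in-a-row wins.
Playing within two cells of an existing X lets the opponent win at once, so sensible play treats the cells i-2..i+2 around each X as dead. The player left with no safe cell loses, so this is a normal-play take-away game on strips of safe cells.
Placing X at cell i (0-indexed) of a strip of k safe cells leaves independent strips of sizes max(0, i-2) and max(0, k-i-3). Hence G(k) = mex{ G(max(0,i-2)) XOR G(max(0,k-i-3)) : 0 <= i < k }, with G(0) = 0.
G(1): splits (0,0):0^0=0 -> mex({0}) = 1
G(2): splits (0,0):0^0=0 -> mex({0}) = 1
G(3): splits (0,0):0^0=0 -> mex({0}) = 1
G(4): splits (0,1):0^1=1 (0,0):0^0=0 -> mex({0, 1}) = 2
G(5): splits (0,2):0^1=1 (0,1):0^1=1 (0,0):0^0=0 -> mex({0, 1}) = 2
G(6) = mex({1}) = 0
G(7) = mex({0, 1, 2}) = 3
G(8) = mex({0, 1, 2}) = 3
G(9) = mex({0, 2}) = 1
G(10) = mex({0, 2, 3}) = 1
G(11) = mex({0, 3}) = 1
G(12) = mex({1, 3}) = 0
G(13) = mex({0, 1, 2, 3}) = 4
G(14) = mex({0, 1, 2}) = 3
G(15) = mex({0, 1, 2}) = 3
G(16) = mex({0, 1, 2, 4}) = 3
G(17) = mex({0, 1, 3, 4}) = 2
G(18) = mex({0, 1, 3, 4}) = 2
G(19) = mex({0, 1, 3, 5}) = 2
G(20) = mex({0, 1, 2, 3, 5}) = 4
G(21) = mex({0, 1, 2, 3, 5}) = 4
G(22) = mex({1, 2, 6}) = 0
G(23) = mex({0, 1, 2, 3, 4, 6}) = 5
G(24) = mex({0, 1, 2, 3, 4}) = 5
G(25) = mex({0, 1, 3, 4, 7}) = 2
G(26) = mex({0, 1, 3, 4, 5, 7}) = 2
G(27) = mex({0, 1, 3, 5}) = 2
G(28) = mex({0, 1, 2, 5}) = 3
G(29) = mex({0, 1, 2, 4, 5, 6}) = 3
G(30) = mex({1, 2, 4, 6}) = 0
G(31) = mex({0, 1, 2, 3, 4, 6}) = 5
G(32) = mex({1, 2, 3, 4, 7}) = 0
G(33) = mex({0, 3, 7}) = 1
G(34) = mex({0, 2, 3, 5, 7}) = 1
G(35) = mex({0, 2, 3, 5, 6}) = 1
G(36) = mex({0, 1, 2, 5, 6}) = 3
G(37) = mex({0, 1, 2, 4, 5, 6}) = 3
Therefore G(37) = 3.

3


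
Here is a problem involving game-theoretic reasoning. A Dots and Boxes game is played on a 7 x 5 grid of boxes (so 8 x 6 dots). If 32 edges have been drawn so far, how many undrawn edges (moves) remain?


Grid: 7 x 5 boxes, i.e. 8 rows and 6 columns of dots.
Horizontal edges: (rows + 1) * cols = 8 * 5 = 40
Vertical edges: rows * (cols + 1) = 7 * 6 = 42
Total edges: 40 + 42 = 82
Edges drawn: 32
Remaining: 82 - 32 = 50

50


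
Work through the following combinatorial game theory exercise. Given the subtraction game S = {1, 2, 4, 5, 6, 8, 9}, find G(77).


The subtraction set is S = {1, 2, 4, 5, 6, 8, 9}.
G(k) = mex{ G(k - s) : s in S, s <= k }. We compute iteratively: G(0) = 0.
G(1) = mex({0}) = 1
G(2) = mex({0, 1}) = 2
G(3) = mex({1, 2}) = 0
G(4) = mex({0, 2}) = 1
G(5) = mex({0, 1}) = 2
G(6) = mex({0, 1, 2}) = 3
G(7) = mex({0, 1, 2, 3}) = 4
G(8) = mex({0, 1, 2, 3, 4}) = 5
G(9) = mex({0, 1, 2, 4, 5}) = 3
G(10) = mex({1, 2, 3, 5}) = 0
G(11) = mex({0, 2, 3, 4}) = 1
G(12) = mex({0, 1, 3, 4, 5}) = 2
G(13) = mex({1, 2, 3, 4, 5}) = 0
G(14) = mex({0, 2, 3, 5}) = 1
G(15) = mex({0, 1, 3, 4}) = 2
G(16) = mex({0, 1, 2, 4, 5}) = 3
G(17) = mex({0, 1, 2, 3, 5}) = 4
G(18) = mex({0, 1, 2, 3, 4}) = 5
Observe that G(10)..G(18) = 0, 1, 2, 0, 1, 2, 3, 4, 5 repeats G(0)..G(8) = 0, 1, 2, 0, 1, 2, 3, 4, 5.
For k >= max(S) = 9, G(k) is determined by the previous 9 values G(k-9)..G(k-1); a window of 9 consecutive values has recurred shifted by 10, so by induction G(k + 10) = G(k) for all k >= 0: the sequence is periodic from the start with period 10.
One period: G(0..9) = 0, 1, 2, 0, 1, 2, 3, 4, 5, 3.
77 mod 10 = 7, so G(77) = G(7) = 4.

4


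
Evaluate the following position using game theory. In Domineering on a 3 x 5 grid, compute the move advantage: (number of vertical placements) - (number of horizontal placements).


Board is 3 x 5 (rows x cols).
Left (vertical) placements: (rows-1) * cols = 2 * 5 = 10
Right (horizontal) placements: rows * (cols-1) = 3 * 4 = 12
Advantage = Left - Right = 10 - 12 = -2

-2


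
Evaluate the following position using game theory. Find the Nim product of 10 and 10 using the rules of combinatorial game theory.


Nim multiplication is bilinear over XOR: (u XOR v) * w = (u*w) XOR (v*w).
So we split each operand into its bit components and XOR the pairwise Nim products.
10 = 2 + 8 (as XOR of powers of 2).
10 = 2 + 8 (as XOR of powers of 2).
Using the standard Nim-product table on single bits:
  2*2 = 3,   2*4 = 8,   2*8 = 12,
  4*4 = 6,   4*8 = 11,  8*8 = 13,
and  1*x = x (identity), k*l = l*k (commutative).
Pairwise Nim products:
  2 * 2 = 3
  2 * 8 = 12
  8 * 2 = 12
  8 * 8 = 13
XOR them: 3 XOR 12 XOR 12 XOR 13 = 14.
Result: 10 * 10 = 14 (in Nim).

14


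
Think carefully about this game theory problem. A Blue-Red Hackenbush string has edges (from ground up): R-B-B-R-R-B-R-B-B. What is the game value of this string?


Edges (from ground): R-B-B-R-R-B-R-B-B
By Berlekamp's sign-expansion rule, a Blue-Red Hackenbush stalk has the value of the surreal number whose sign sequence is the edge sequence with B -> + and R -> -.
Sign sequence: -++--+-++
Trace the sign expansion in the surreal number tree, starting from 0:
Edge 1: R (sign -) -> bounds (-inf, 0), value = -1
Edge 2: B (sign +) -> bounds (-1, 0), value = -1/2
Edge 3: B (sign +) -> bounds (-1/2, 0), value = -1/4
Edge 4: R (sign -) -> bounds (-1/2, -1/4), value = -3/8
Edge 5: R (sign -) -> bounds (-1/2, -3/8), value = -7/16
Edge 6: B (sign +) -> bounds (-7/16, -3/8), value = -13/32
Edge 7: R (sign -) -> bounds (-7/16, -13/32), value = -27/64
Edge 8: B (sign +) -> bounds (-27/64, -13/32), value = -53/128
Edge 9: B (sign +) -> bounds (-53/128, -13/32), value = -105/256
Game value = -105/256

-105/256


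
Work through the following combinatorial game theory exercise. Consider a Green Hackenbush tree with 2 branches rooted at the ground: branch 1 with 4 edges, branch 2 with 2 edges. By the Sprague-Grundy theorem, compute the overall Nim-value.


The tree has 2 branches from the ground vertex.
In Green Hackenbush, the Nim-value of a simple path of length k is k.
Branch 1: length 4, Nim-value = 4
Branch 2: length 2, Nim-value = 2
Total Nim-value = XOR of all branch values:
0 XOR 4 = 4
4 XOR 2 = 6
Nim-value of the tree = 6

6


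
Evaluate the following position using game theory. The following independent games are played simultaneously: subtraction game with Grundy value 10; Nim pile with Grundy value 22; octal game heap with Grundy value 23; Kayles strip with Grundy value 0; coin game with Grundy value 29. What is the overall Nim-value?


By the Sprague-Grundy theorem, the Grundy value of a sum of games is the XOR of individual Grundy values.
subtraction game: Grundy value = 10. Running XOR: 0 XOR 10 = 10
Nim pile: Grundy value = 22. Running XOR: 10 XOR 22 = 28
octal game heap: Grundy value = 23. Running XOR: 28 XOR 23 = 11
Kayles strip: Grundy value = 0. Running XOR: 11 XOR 0 = 11
coin game: Grundy value = 29. Running XOR: 11 XOR 29 = 22
The combined Grundy value is 22.

22


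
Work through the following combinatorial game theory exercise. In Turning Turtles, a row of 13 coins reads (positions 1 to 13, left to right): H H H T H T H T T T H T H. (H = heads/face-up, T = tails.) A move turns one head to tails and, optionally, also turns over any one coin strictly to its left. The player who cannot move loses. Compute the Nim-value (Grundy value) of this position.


Coins: H H H T H T H T T T H T H
Key fact: a single head at position k behaves exactly like a Nim heap of size k (turning it to T and optionally flipping a coin at j < k corresponds to moving the heap from k to j, or to 0), and heads combine as a disjunctive sum (two heads at the same place would cancel, matching j XOR j = 0). So the Nim-value is the XOR of the 1-indexed positions of the heads.
Face-up positions (1-indexed): [1, 2, 3, 5, 7, 11, 13]
XOR 0 with 1: 0 XOR 1 = 1
XOR 1 with 2: 1 XOR 2 = 3
XOR 3 with 3: 3 XOR 3 = 0
XOR 0 with 5: 0 XOR 5 = 5
XOR 5 with 7: 5 XOR 7 = 2
XOR 2 with 11: 2 XOR 11 = 9
XOR 9 with 13: 9 XOR 13 = 4
Nim-value = 4

4


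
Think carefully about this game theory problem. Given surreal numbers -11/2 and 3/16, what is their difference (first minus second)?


x = -11/2, y = 3/16
Converting to common denominator: 16
x = -88/16, y = 3/16
x - y = -11/2 - 3/16 = -91/16

-91/16


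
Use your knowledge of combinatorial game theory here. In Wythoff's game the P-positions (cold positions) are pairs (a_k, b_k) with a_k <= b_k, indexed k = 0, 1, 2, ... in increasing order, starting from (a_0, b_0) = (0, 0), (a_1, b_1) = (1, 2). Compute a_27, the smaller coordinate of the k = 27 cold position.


By Wythoff's theorem, a_k = floor(k * phi) and b_k = floor(k * phi^2) = a_k + k, where phi = (1 + sqrt(5))/2 is the golden ratio.
phi = (1 + sqrt(5))/2 = 1.618034
k = 27
k * phi = 27 * 1.618034 = 43.686918
a_27 = floor(k * phi) = 43

43


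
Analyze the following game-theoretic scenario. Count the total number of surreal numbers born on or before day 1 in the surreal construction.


Day 0: {|} = 0 is born. Count = 1.
Day n: the number of surreal numbers born by day n is 2^(n+1) - 1.
By day 0: 2^1 - 1 = 1
By day 1: 2^2 - 1 = 3
By day 1: 3 surreal numbers.

3


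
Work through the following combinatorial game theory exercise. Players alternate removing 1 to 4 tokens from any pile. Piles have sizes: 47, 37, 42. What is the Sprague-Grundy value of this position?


Subtraction set: {1, 2, 3, 4}
For this subtraction set, G(n) = n mod 5 (period = max + 1 = 5).
Pile 1 (size 47): G(47) = 47 mod 5 = 2
Pile 2 (size 37): G(37) = 37 mod 5 = 2
Pile 3 (size 42): G(42) = 42 mod 5 = 2
Total Grundy value = XOR of all: 2 XOR 2 XOR 2 = 2

2


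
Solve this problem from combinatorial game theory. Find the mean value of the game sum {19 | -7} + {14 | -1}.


G1 = {19 | -7}, G2 = {14 | -1}
Each is a switch {a | b} with numbers a > b; its mean value is (a + b)/2, and mean value is additive over game sums: m(G1 + G2) = m(G1) + m(G2).
Mean of G1 = (19 + (-7))/2 = 12/2 = 6
Mean of G2 = (14 + (-1))/2 = 13/2 = 13/2
Mean of G1 + G2 = 6 + 13/2 = 25/2

25/2


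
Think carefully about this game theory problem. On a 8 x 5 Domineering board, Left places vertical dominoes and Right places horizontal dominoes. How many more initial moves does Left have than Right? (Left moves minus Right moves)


Board is 8 x 5 (rows x cols).
Left (vertical) placements: (rows-1) * cols = 7 * 5 = 35
Right (horizontal) placements: rows * (cols-1) = 8 * 4 = 32
Advantage = Left - Right = 35 - 32 = 3

3


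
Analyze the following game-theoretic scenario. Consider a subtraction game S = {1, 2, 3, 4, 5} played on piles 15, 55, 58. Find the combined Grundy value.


Subtraction set: {1, 2, 3, 4, 5}
For this subtraction set, G(n) = n mod 6 (period = max + 1 = 6).
Pile 1 (size 15): G(15) = 15 mod 6 = 3
Pile 2 (size 55): G(55) = 55 mod 6 = 1
Pile 3 (size 58): G(58) = 58 mod 6 = 4
Total Grundy value = XOR of all: 3 XOR 1 XOR 4 = 6

6


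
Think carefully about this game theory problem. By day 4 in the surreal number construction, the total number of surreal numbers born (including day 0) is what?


Day 0: {|} = 0 is born. Count = 1.
Day n: the number of surreal numbers born by day n is 2^(n+1) - 1.
By day 0: 2^1 - 1 = 1
By day 1: 2^2 - 1 = 3
By day 2: 2^3 - 1 = 7
By day 3: 2^4 - 1 = 15
By day 4: 2^5 - 1 = 31
By day 4: 31 surreal numbers.

31


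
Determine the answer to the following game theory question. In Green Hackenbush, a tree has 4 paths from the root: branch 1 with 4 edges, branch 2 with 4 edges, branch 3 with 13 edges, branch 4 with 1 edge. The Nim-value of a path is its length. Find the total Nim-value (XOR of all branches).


The tree has 4 branches from the ground vertex.
In Green Hackenbush, the Nim-value of a simple path of length k is k.
Branch 1: length 4, Nim-value = 4
Branch 2: length 4, Nim-value = 4
Branch 3: length 13, Nim-value = 13
Branch 4: length 1, Nim-value = 1
Total Nim-value = XOR of all branch values:
0 XOR 4 = 4
4 XOR 4 = 0
0 XOR 13 = 13
13 XOR 1 = 12
Nim-value of the tree = 12

12


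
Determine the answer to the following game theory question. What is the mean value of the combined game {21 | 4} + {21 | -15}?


G1 = {21 | 4}, G2 = {21 | -15}
Each is a switch {a | b} with numbers a > b; its mean value is (a + b)/2, and mean value is additive over game sums: m(G1 + G2) = m(G1) + m(G2).
Mean of G1 = (21 + (4))/2 = 25/2 = 25/2
Mean of G2 = (21 + (-15))/2 = 6/2 = 3
Mean of G1 + G2 = 25/2 + 3 = 31/2

31/2


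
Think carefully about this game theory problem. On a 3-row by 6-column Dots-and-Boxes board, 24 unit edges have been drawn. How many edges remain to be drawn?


Grid: 3 x 6 boxes, i.e. 4 rows and 7 columns of dots.
Horizontal edges: (rows + 1) * cols = 4 * 6 = 24
Vertical edges: rows * (cols + 1) = 3 * 7 = 21
Total edges: 24 + 21 = 45
Edges drawn: 24
Remaining: 45 - 24 = 21

21


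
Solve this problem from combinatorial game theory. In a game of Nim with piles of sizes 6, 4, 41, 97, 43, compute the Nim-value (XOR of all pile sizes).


We need the XOR (exclusive or) of all pile sizes.
After XOR-ing pile 1 (size 6): 0 XOR 6 = 6
After XOR-ing pile 2 (size 4): 6 XOR 4 = 2
After XOR-ing pile 3 (size 41): 2 XOR 41 = 43
After XOR-ing pile 4 (size 97): 43 XOR 97 = 74
After XOR-ing pile 5 (size 43): 74 XOR 43 = 97
The Nim-value of this position is 97.

97


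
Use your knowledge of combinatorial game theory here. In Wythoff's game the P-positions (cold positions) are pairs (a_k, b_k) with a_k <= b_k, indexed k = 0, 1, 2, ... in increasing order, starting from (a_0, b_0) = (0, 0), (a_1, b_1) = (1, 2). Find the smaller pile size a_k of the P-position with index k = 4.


By Wythoff's theorem, a_k = floor(k * phi) and b_k = floor(k * phi^2) = a_k + k, where phi = (1 + sqrt(5))/2 is the golden ratio.
phi = (1 + sqrt(5))/2 = 1.618034
k = 4
k * phi = 4 * 1.618034 = 6.472136
a_4 = floor(k * phi) = 6

6


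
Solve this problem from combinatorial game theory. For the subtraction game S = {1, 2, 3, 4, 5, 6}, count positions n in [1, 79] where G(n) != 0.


Subtraction set S = {1, 2, 3, 4, 5, 6}, so G(n) = n mod 7.
G(n) = 0 when n is a multiple of 7.
Multiples of 7 in [1, 79]: 11
N-positions (nonzero Grundy) = 79 - 11 = 68

68


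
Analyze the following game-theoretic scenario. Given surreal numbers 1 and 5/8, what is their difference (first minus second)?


x = 1, y = 5/8
Converting to common denominator: 8
x = 8/8, y = 5/8
x - y = 1 - 5/8 = 3/8

3/8


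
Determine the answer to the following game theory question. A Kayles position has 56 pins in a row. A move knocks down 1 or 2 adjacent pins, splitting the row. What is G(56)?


Kayles: a move removes 1 or 2 adjacent pins from a contiguous row.
Removing pins from a row of k leaves two independent rows (a, b) with a + b = k - 1 (one pin) or a + b = k - 2 (two pins); an end removal gives a = 0.
By Sprague-Grundy, G(k) = mex{ G(a) XOR G(b) } over all these splits. G(0) = 0.
G(1): splits (0,0):0^0=0 -> mex({0}) = 1
G(2): splits (0,1):0^1=1 (0,0):0^0=0 -> mex({0, 1}) = 2
G(3): splits (0,2):0^2=2 (1,1):1^1=0 (0,1):0^1=1 -> mex({0, 1, 2}) = 3
G(4): splits (0,3):0^3=3 (1,2):1^2=3 (0,2):0^2=2 (1,1):1^1=0 -> mex({0, 2, 3}) = 1
G(5): splits (0,4):0^1=1 (1,3):1^3=2 (2,2):2^2=0 (0,3):0^3=3 (1,2):1^2=3 -> mex({0, 1, 2, 3}) = 4
G(6) = mex({0, 1, 2, 4}) = 3
G(7) = mex({0, 1, 3, 4, 5}) = 2
G(8) = mex({0, 2, 3, 5, 6}) = 1
G(9) = mex({0, 1, 2, 3, 6, 7}) = 4
G(10) = mex({0, 1, 3, 4, 5, 7}) = 2
G(11) = mex({0, 1, 2, 3, 4, 5}) = 6
G(12) = mex({0, 1, 2, 3, 5, 6, 7}) = 4
G(13) = mex({0, 2, 3, 4, 6, 7}) = 1
G(14) = mex({0, 1, 4, 5, 6, 7}) = 2
G(15) = mex({0, 1, 2, 3, 4, 5, 6}) = 7
G(16) = mex({0, 2, 3, 5, 6, 7}) = 1
G(17) = mex({0, 1, 2, 3, 5, 6, 7}) = 4
G(18) = mex({0, 1, 2, 4, 5, 6}) = 3
G(19) = mex({0, 1, 3, 4, 5, 7}) = 2
G(20) = mex({0, 2, 3, 4, 5, 6, 7}) = 1
G(21) = mex({0, 1, 2, 3, 5, 6, 7}) = 4
G(22) = mex({0, 1, 2, 3, 4, 5, 7}) = 6
G(23) = mex({0, 1, 2, 3, 4, 5, 6}) = 7
G(24) = mex({0, 1, 2, 3, 5, 6, 7}) = 4
G(25) = mex({0, 2, 3, 4, 6, 7}) = 1
G(26) = mex({0, 1, 3, 4, 5, 6, 7}) = 2
G(27) = mex({0, 1, 2, 3, 4, 5, 6, 7}) = 8
G(28) = mex({0, 1, 2, 3, 4, 6, 7, 8}) = 5
G(29) = mex({0, 1, 2, 3, 5, 6, 7, 8, 9}) = 4
G(30) = mex({0, 1, 2, 3, 4, 5, 6, 9, 10}) = 7
G(31) = mex({0, 1, 3, 4, 5, 7, 10, 11}) = 2
G(32) = mex({0, 2, 3, 4, 5, 6, 7, 9, 11}) = 1
G(33) = mex({0, 1, 2, 3, 4, 5, 6, 7, 9, 12}) = 8
G(34) = mex({0, 1, 2, 3, 4, 5, 7, 8, 11, 12}) = 6
G(35) = mex({0, 1, 2, 3, 4, 5, 6, 8, 9, 10, 11}) = 7
G(36) = mex({0, 1, 2, 3, 5, 6, 7, 9, 10}) = 4
G(37) = mex({0, 2, 3, 4, 6, 7, 9, 10, 11, 12}) = 1
G(38) = mex({0, 1, 3, 4, 5, 6, 7, 9, 10, 11, 12}) = 2
G(39) = mex({0, 1, 2, 4, 5, 6, 7, 9, 10, 12, 14}) = 3
G(40) = mex({0, 2, 3, 4, 6, 7, 11, 12, 14}) = 1
G(41) = mex({0, 1, 2, 3, 5, 6, 7, 9, 10, 11, 12}) = 4
G(42) = mex({0, 1, 2, 3, 4, 5, 6, 9, 10}) = 7
G(43) = mex({0, 1, 3, 4, 5, 7, 9, 10, 12, 15}) = 2
G(44) = mex({0, 2, 3, 4, 5, 6, 7, 9, 10, 12, 15}) = 1
G(45) = mex({0, 1, 2, 3, 4, 5, 6, 7, 9, 10, 12, 14}) = 8
G(46) = mex({0, 1, 3, 4, 5, 7, 8, 11, 12, 14}) = 2
G(47) = mex({0, 1, 2, 3, 4, 5, 6, 8, 9, 10, 11, 12}) = 7
G(48) = mex({0, 1, 2, 3, 5, 6, 7, 9, 10}) = 4
G(49) = mex({0, 2, 3, 4, 6, 7, 9, 10, 11, 12, 15}) = 1
G(50) = mex({0, 1, 4, 5, 6, 7, 9, 11, 12, 14, 15}) = 2
G(51) = mex({0, 1, 2, 3, 4, 5, 6, 7, 9, 12, 14, 15}) = 8
G(52) = mex({0, 2, 3, 4, 5, 6, 7, 8, 11, 12, 15}) = 1
G(53) = mex({0, 1, 2, 3, 5, 6, 7, 8, 9, 10, 11, 12}) = 4
G(54) = mex({0, 1, 2, 3, 4, 5, 6, 9, 10}) = 7
G(55) = mex({0, 1, 3, 4, 5, 7, 9, 10, 11, 12}) = 2
G(56) = mex({0, 2, 3, 4, 5, 6, 7, 9, 10, 11, 12, 13, 14}) = 1
Therefore G(56) = 1.

1


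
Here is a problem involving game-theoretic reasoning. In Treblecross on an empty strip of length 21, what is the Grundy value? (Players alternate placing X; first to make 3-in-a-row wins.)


Treblecross: place X on empty cells; 3-in-a-row wins.
Playing within two cells of an existing X lets the opponent win at once, so sensible play treats the cells i-2..i+2 around each X as dead. The player left with no safe cell loses, so this is a normal-play take-away game on strips of safe cells.
Placing X at cell i (0-indexed) of a strip of k safe cells leaves independent strips of sizes max(0, i-2) and max(0, k-i-3). Hence G(k) = mex{ G(max(0,i-2)) XOR G(max(0,k-i-3)) : 0 <= i < k }, with G(0) = 0.
G(1): splits (0,0):0^0=0 -> mex({0}) = 1
G(2): splits (0,0):0^0=0 -> mex({0}) = 1
G(3): splits (0,0):0^0=0 -> mex({0}) = 1
G(4): splits (0,1):0^1=1 (0,0):0^0=0 -> mex({0, 1}) = 2
G(5): splits (0,2):0^1=1 (0,1):0^1=1 (0,0):0^0=0 -> mex({0, 1}) = 2
G(6) = mex({1}) = 0
G(7) = mex({0, 1, 2}) = 3
G(8) = mex({0, 1, 2}) = 3
G(9) = mex({0, 2}) = 1
G(10) = mex({0, 2, 3}) = 1
G(11) = mex({0, 3}) = 1
G(12) = mex({1, 3}) = 0
G(13) = mex({0, 1, 2, 3}) = 4
G(14) = mex({0, 1, 2}) = 3
G(15) = mex({0, 1, 2}) = 3
G(16) = mex({0, 1, 2, 4}) = 3
G(17) = mex({0, 1, 3, 4}) = 2
G(18) = mex({0, 1, 3, 4}) = 2
G(19) = mex({0, 1, 3, 5}) = 2
G(20) = mex({0, 1, 2, 3, 5}) = 4
G(21) = mex({0, 1, 2, 3, 5}) = 4
Therefore G(21) = 4.

4


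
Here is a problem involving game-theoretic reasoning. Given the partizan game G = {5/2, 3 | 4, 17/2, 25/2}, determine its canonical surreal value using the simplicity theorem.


Left options: {5/2, 3}, max = 3
Right options: {4, 17/2, 25/2}, min = 4
All options are numbers and max(Left) < min(Right), so by the simplicity theorem the value is the simplest (earliest-born) number strictly between 3 and 4.
No integer lies strictly between 3 and 4, so the value is the dyadic rational m/2^k in the interval with the smallest k (then m odd); search k = 1, 2, ...:
Denominator 2: 7/2 lies strictly between 3 and 4 -- found.
The simplest number in the interval is 7/2.
Game value = 7/2

7/2


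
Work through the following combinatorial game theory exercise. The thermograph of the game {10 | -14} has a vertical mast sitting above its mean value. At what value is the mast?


Game = {10 | -14}, a switch {a | b} with numbers a > b.
Its thermograph has left wall a - t and right wall b + t, which meet at t = (a - b)/2, where both equal (a + b)/2. So the mast (mean value) is at (a + b)/2.
Mean = (10 + (-14))/2 = -4/2 = -2

-2


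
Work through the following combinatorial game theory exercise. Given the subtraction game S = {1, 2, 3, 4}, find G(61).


The subtraction set is S = {1, 2, 3, 4}.
G(k) = mex{ G(k - s) : s in S, s <= k }. We compute iteratively: G(0) = 0.
G(1) = mex({0}) = 1
G(2) = mex({0, 1}) = 2
G(3) = mex({0, 1, 2}) = 3
G(4) = mex({0, 1, 2, 3}) = 4
G(5) = mex({1, 2, 3, 4}) = 0
G(6) = mex({0, 2, 3, 4}) = 1
G(7) = mex({0, 1, 3, 4}) = 2
G(8) = mex({0, 1, 2, 4}) = 3
Observe that G(5)..G(8) = 0, 1, 2, 3 repeats G(0)..G(3) = 0, 1, 2, 3.
For k >= max(S) = 4, G(k) is determined by the previous 4 values G(k-4)..G(k-1); a window of 4 consecutive values has recurred shifted by 5, so by induction G(k + 5) = G(k) for all k >= 0: the sequence is periodic from the start with period 5.
One period: G(0..4) = 0, 1, 2, 3, 4.
61 mod 5 = 1, so G(61) = G(1) = 1.

1


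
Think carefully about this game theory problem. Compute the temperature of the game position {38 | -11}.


The game is {38 | -11}, a switch {a | b} with numbers a > b.
Cooling {a | b} by t gives {a - t | b + t}, which stops being hot when a - t = b + t, i.e. at t = (a - b)/2. So the temperature of a switch is (a - b)/2.
Temperature = (Left option - Right option) / 2
= (38 - (-11)) / 2
= 49 / 2
= 49/2

49/2


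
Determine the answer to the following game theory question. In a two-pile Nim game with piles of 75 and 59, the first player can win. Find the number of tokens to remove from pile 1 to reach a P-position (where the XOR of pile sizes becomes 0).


Piles: 75 and 59
Current XOR: 75 XOR 59 = 112 (non-zero, so this is an N-position).
To make the XOR zero, we need to find a move that balances the piles.
For pile 1 (size 75): target = 75 XOR 112 = 59
We reduce pile 1 from 75 to 59.
Tokens removed: 75 - 59 = 16
Verification: 59 XOR 59 = 0

16


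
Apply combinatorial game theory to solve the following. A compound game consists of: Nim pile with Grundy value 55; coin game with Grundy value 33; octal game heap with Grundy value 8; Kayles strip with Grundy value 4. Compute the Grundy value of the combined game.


By the Sprague-Grundy theorem, the Grundy value of a sum of games is the XOR of individual Grundy values.
Nim pile: Grundy value = 55. Running XOR: 0 XOR 55 = 55
coin game: Grundy value = 33. Running XOR: 55 XOR 33 = 22
octal game heap: Grundy value = 8. Running XOR: 22 XOR 8 = 30
Kayles strip: Grundy value = 4. Running XOR: 30 XOR 4 = 26
The combined Grundy value is 26.

26


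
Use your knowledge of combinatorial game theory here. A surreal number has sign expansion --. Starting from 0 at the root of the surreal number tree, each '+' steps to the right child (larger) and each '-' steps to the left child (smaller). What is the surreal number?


Sign expansion: --
Rule: track bounds (lo, hi), initially (-inf, +inf). On '+', the current value becomes lo and we move to the simplest number in (value, hi): value + 1 if hi = +inf, otherwise the midpoint (value + hi)/2. On '-', the current value becomes hi and we move to value - 1 if lo = -inf, otherwise the midpoint (lo + value)/2.
Start at 0.
Step 1: sign = -, move left. Bounds: (-inf, 0). Value = -1
Step 2: sign = -, move left. Bounds: (-inf, -1). Value = -2
The surreal number with sign expansion -- is -2.

-2


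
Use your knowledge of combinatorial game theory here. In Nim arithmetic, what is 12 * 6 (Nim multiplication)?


Nim multiplication is bilinear over XOR: (u XOR v) * w = (u*w) XOR (v*w).
So we split each operand into its bit components and XOR the pairwise Nim products.
12 = 4 + 8 (as XOR of powers of 2).
6 = 2 + 4 (as XOR of powers of 2).
Using the standard Nim-product table on single bits:
  2*2 = 3,   2*4 = 8,   2*8 = 12,
  4*4 = 6,   4*8 = 11,  8*8 = 13,
and  1*x = x (identity), k*l = l*k (commutative).
Pairwise Nim products:
  4 * 2 = 8
  4 * 4 = 6
  8 * 2 = 12
  8 * 4 = 11
XOR them: 8 XOR 6 XOR 12 XOR 11 = 9.
Result: 12 * 6 = 9 (in Nim).

9


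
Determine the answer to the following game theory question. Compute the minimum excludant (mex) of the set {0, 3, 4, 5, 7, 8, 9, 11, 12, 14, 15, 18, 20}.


Set = {0, 3, 4, 5, 7, 8, 9, 11, 12, 14, 15, 18, 20}
0 is in the set.
1 is NOT in the set. This is the mex.
mex = 1

1


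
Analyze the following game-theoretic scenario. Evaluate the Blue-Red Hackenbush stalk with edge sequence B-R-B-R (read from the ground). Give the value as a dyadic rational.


Edges (from ground): B-R-B-R
By Berlekamp's sign-expansion rule, a Blue-Red Hackenbush stalk has the value of the surreal number whose sign sequence is the edge sequence with B -> + and R -> -.
Sign sequence: +-+-
Trace the sign expansion in the surreal number tree, starting from 0:
Edge 1: B (sign +) -> bounds (0, +inf), value = 1
Edge 2: R (sign -) -> bounds (0, 1), value = 1/2
Edge 3: B (sign +) -> bounds (1/2, 1), value = 3/4
Edge 4: R (sign -) -> bounds (1/2, 3/4), value = 5/8
Game value = 5/8

5/8


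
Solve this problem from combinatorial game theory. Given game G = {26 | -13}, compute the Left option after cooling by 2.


Original game: {26 | -13} (a switch {a | b} with a > b).
Cooling by t (for t below the temperature (a - b)/2 = 39/2) taxes each move by t: {a | b} cooled by t is {a - t | b + t}.
Cooling amount: t = 2
Cooled Left option: 26 - 2 = 24
Cooled Right option: -13 + 2 = -11
Cooled game: {24 | -11}
Left option = 24

24


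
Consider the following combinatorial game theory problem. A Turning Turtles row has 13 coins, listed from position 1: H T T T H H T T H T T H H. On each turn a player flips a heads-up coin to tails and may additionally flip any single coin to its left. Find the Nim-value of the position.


Coins: H T T T H H T T H T T H H
Key fact: a single head at position k behaves exactly like a Nim heap of size k (turning it to T and optionally flipping a coin at j < k corresponds to moving the heap from k to j, or to 0), and heads combine as a disjunctive sum (two heads at the same place would cancel, matching j XOR j = 0). So the Nim-value is the XOR of the 1-indexed positions of the heads.
Face-up positions (1-indexed): [1, 5, 6, 9, 12, 13]
XOR 0 with 1: 0 XOR 1 = 1
XOR 1 with 5: 1 XOR 5 = 4
XOR 4 with 6: 4 XOR 6 = 2
XOR 2 with 9: 2 XOR 9 = 11
XOR 11 with 12: 11 XOR 12 = 7
XOR 7 with 13: 7 XOR 13 = 10
Nim-value = 10

10


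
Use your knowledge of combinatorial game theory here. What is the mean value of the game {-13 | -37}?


Game = {-13 | -37}, a switch {a | b} with numbers a > b.
Its thermograph has left wall a - t and right wall b + t, which meet at t = (a - b)/2, where both equal (a + b)/2. So the mast (mean value) is at (a + b)/2.
Mean = (-13 + (-37))/2 = -50/2 = -25

-25


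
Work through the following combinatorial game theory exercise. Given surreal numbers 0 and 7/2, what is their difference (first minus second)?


x = 0, y = 7/2
Converting to common denominator: 2
x = 0/2, y = 7/2
x - y = 0 - 7/2 = -7/2

-7/2


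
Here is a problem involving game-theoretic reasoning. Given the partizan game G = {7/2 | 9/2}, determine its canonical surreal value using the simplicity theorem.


Left options: {7/2}, max = 7/2
Right options: {9/2}, min = 9/2
All options are numbers and max(Left) < min(Right), so by the simplicity theorem the value is the simplest (earliest-born) number strictly between 7/2 and 9/2.
The only integer strictly between 7/2 and 9/2 is 4.
No non-integer in the interval can be simpler: if x is a non-integer in the interval, then floor(x) or ceil(x) also lies in the interval (the interval contains an integer), and both are proper prefixes of x's sign expansion, i.e. born earlier. So the game value is 4.
Game value = 4

4


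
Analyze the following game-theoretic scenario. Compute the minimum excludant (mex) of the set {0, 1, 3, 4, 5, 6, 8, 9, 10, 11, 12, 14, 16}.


Set = {0, 1, 3, 4, 5, 6, 8, 9, 10, 11, 12, 14, 16}
0 is in the set.
1 is in the set.
2 is NOT in the set. This is the mex.
mex = 2

2


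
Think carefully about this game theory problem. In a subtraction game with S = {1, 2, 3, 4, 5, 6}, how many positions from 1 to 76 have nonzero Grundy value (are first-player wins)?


Subtraction set S = {1, 2, 3, 4, 5, 6}, so G(n) = n mod 7.
G(n) = 0 when n is a multiple of 7.
Multiples of 7 in [1, 76]: 10
N-positions (nonzero Grundy) = 76 - 10 = 66

66


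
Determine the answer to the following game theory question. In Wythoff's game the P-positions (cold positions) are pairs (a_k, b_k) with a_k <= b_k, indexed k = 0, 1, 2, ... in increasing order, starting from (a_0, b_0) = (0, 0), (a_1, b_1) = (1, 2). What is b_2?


By Wythoff's theorem, a_k = floor(k * phi) and b_k = floor(k * phi^2) = a_k + k, where phi = (1 + sqrt(5))/2 is the golden ratio.
phi = (1 + sqrt(5))/2 = 1.618034
phi^2 = phi + 1 = 2.618034
k = 2
k * phi^2 = 2 * 2.618034 = 5.236068
b_2 = floor(k * phi^2) = 5 (check: a_2 + k = 3 + 2 = 5)

5


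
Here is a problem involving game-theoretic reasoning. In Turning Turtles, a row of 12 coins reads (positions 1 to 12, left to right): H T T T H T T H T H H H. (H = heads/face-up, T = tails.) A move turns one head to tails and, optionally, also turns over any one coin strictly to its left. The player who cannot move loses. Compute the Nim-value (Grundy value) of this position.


Coins: H T T T H T T H T H H H
Key fact: a single head at position k behaves exactly like a Nim heap of size k (turning it to T and optionally flipping a coin at j < k corresponds to moving the heap from k to j, or to 0), and heads combine as a disjunctive sum (two heads at the same place would cancel, matching j XOR j = 0). So the Nim-value is the XOR of the 1-indexed positions of the heads.
Face-up positions (1-indexed): [1, 5, 8, 10, 11, 12]
XOR 0 with 1: 0 XOR 1 = 1
XOR 1 with 5: 1 XOR 5 = 4
XOR 4 with 8: 4 XOR 8 = 12
XOR 12 with 10: 12 XOR 10 = 6
XOR 6 with 11: 6 XOR 11 = 13
XOR 13 with 12: 13 XOR 12 = 1
Nim-value = 1

1


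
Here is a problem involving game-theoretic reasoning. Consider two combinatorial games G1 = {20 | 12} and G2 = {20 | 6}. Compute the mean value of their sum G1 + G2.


G1 = {20 | 12}, G2 = {20 | 6}
Each is a switch {a | b} with numbers a > b; its mean value is (a + b)/2, and mean value is additive over game sums: m(G1 + G2) = m(G1) + m(G2).
Mean of G1 = (20 + (12))/2 = 32/2 = 16
Mean of G2 = (20 + (6))/2 = 26/2 = 13
Mean of G1 + G2 = 16 + 13 = 29

29


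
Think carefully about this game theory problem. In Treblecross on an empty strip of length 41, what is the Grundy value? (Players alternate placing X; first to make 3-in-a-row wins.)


Treblecross: place X on empty cells; 3-in-a-row wins.
Playing within two cells of an existing X lets the opponent win at once, so sensible play treats the cells i-2..i+2 around each X as dead. The player left with no safe cell loses, so this is a normal-play take-away game on strips of safe cells.
Placing X at cell i (0-indexed) of a strip of k safe cells leaves independent strips of sizes max(0, i-2) and max(0, k-i-3). Hence G(k) = mex{ G(max(0,i-2)) XOR G(max(0,k-i-3)) : 0 <= i < k }, with G(0) = 0.
G(1): splits (0,0):0^0=0 -> mex({0}) = 1
G(2): splits (0,0):0^0=0 -> mex({0}) = 1
G(3): splits (0,0):0^0=0 -> mex({0}) = 1
G(4): splits (0,1):0^1=1 (0,0):0^0=0 -> mex({0, 1}) = 2
G(5): splits (0,2):0^1=1 (0,1):0^1=1 (0,0):0^0=0 -> mex({0, 1}) = 2
G(6) = mex({1}) = 0
G(7) = mex({0, 1, 2}) = 3
G(8) = mex({0, 1, 2}) = 3
G(9) = mex({0, 2}) = 1
G(10) = mex({0, 2, 3}) = 1
G(11) = mex({0, 3}) = 1
G(12) = mex({1, 3}) = 0
G(13) = mex({0, 1, 2, 3}) = 4
G(14) = mex({0, 1, 2}) = 3
G(15) = mex({0, 1, 2}) = 3
G(16) = mex({0, 1, 2, 4}) = 3
G(17) = mex({0, 1, 3, 4}) = 2
G(18) = mex({0, 1, 3, 4}) = 2
G(19) = mex({0, 1, 3, 5}) = 2
G(20) = mex({0, 1, 2, 3, 5}) = 4
G(21) = mex({0, 1, 2, 3, 5}) = 4
G(22) = mex({1, 2, 6}) = 0
G(23) = mex({0, 1, 2, 3, 4, 6}) = 5
G(24) = mex({0, 1, 2, 3, 4}) = 5
G(25) = mex({0, 1, 3, 4, 7}) = 2
G(26) = mex({0, 1, 3, 4, 5, 7}) = 2
G(27) = mex({0, 1, 3, 5}) = 2
G(28) = mex({0, 1, 2, 5}) = 3
G(29) = mex({0, 1, 2, 4, 5, 6}) = 3
G(30) = mex({1, 2, 4, 6}) = 0
G(31) = mex({0, 1, 2, 3, 4, 6}) = 5
G(32) = mex({1, 2, 3, 4, 7}) = 0
G(33) = mex({0, 3, 7}) = 1
G(34) = mex({0, 2, 3, 5, 7}) = 1
G(35) = mex({0, 2, 3, 5, 6}) = 1
G(36) = mex({0, 1, 2, 5, 6}) = 3
G(37) = mex({0, 1, 2, 4, 5, 6}) = 3
G(38) = mex({0, 1, 2, 4}) = 3
G(39) = mex({0, 1, 2, 3, 4, 7}) = 5
G(40) = mex({0, 1, 2, 3, 4, 5, 7}) = 6
G(41) = mex({0, 1, 2, 3, 5, 7}) = 4
Therefore G(41) = 4.

4


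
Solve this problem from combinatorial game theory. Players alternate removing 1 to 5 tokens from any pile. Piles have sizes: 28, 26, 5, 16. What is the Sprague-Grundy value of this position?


Subtraction set: {1, 2, 3, 4, 5}
For this subtraction set, G(n) = n mod 6 (period = max + 1 = 6).
Pile 1 (size 28): G(28) = 28 mod 6 = 4
Pile 2 (size 26): G(26) = 26 mod 6 = 2
Pile 3 (size 5): G(5) = 5 mod 6 = 5
Pile 4 (size 16): G(16) = 16 mod 6 = 4
Total Grundy value = XOR of all: 4 XOR 2 XOR 5 XOR 4 = 7

7


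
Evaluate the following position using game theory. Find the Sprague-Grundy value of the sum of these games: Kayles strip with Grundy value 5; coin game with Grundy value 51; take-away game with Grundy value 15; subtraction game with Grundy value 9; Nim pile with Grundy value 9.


By the Sprague-Grundy theorem, the Grundy value of a sum of games is the XOR of individual Grundy values.
Kayles strip: Grundy value = 5. Running XOR: 0 XOR 5 = 5
coin game: Grundy value = 51. Running XOR: 5 XOR 51 = 54
take-away game: Grundy value = 15. Running XOR: 54 XOR 15 = 57
subtraction game: Grundy value = 9. Running XOR: 57 XOR 9 = 48
Nim pile: Grundy value = 9. Running XOR: 48 XOR 9 = 57
The combined Grundy value is 57.

57


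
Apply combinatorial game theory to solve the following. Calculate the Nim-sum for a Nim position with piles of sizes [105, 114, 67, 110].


We need the XOR (exclusive or) of all pile sizes.
After XOR-ing pile 1 (size 105): 0 XOR 105 = 105
After XOR-ing pile 2 (size 114): 105 XOR 114 = 27
After XOR-ing pile 3 (size 67): 27 XOR 67 = 88
After XOR-ing pile 4 (size 110): 88 XOR 110 = 54
The Nim-value of this position is 54.

54


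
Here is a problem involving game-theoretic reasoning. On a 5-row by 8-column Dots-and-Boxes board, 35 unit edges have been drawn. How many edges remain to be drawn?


Grid: 5 x 8 boxes, i.e. 6 rows and 9 columns of dots.
Horizontal edges: (rows + 1) * cols = 6 * 8 = 48
Vertical edges: rows * (cols + 1) = 5 * 9 = 45
Total edges: 48 + 45 = 93
Edges drawn: 35
Remaining: 93 - 35 = 58

58


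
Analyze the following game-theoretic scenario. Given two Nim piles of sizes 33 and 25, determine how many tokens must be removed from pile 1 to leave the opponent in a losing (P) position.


Piles: 33 and 25
Current XOR: 33 XOR 25 = 56 (non-zero, so this is an N-position).
To make the XOR zero, we need to find a move that balances the piles.
For pile 1 (size 33): target = 33 XOR 56 = 25
We reduce pile 1 from 33 to 25.
Tokens removed: 33 - 25 = 8
Verification: 25 XOR 25 = 0

8


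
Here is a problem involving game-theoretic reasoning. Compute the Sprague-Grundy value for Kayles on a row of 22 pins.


Kayles: a move removes 1 or 2 adjacent pins from a contiguous row.
Removing pins from a row of k leaves two independent rows (a, b) with a + b = k - 1 (one pin) or a + b = k - 2 (two pins); an end removal gives a = 0.
By Sprague-Grundy, G(k) = mex{ G(a) XOR G(b) } over all these splits. G(0) = 0.
G(1): splits (0,0):0^0=0 -> mex({0}) = 1
G(2): splits (0,1):0^1=1 (0,0):0^0=0 -> mex({0, 1}) = 2
G(3): splits (0,2):0^2=2 (1,1):1^1=0 (0,1):0^1=1 -> mex({0, 1, 2}) = 3
G(4): splits (0,3):0^3=3 (1,2):1^2=3 (0,2):0^2=2 (1,1):1^1=0 -> mex({0, 2, 3}) = 1
G(5): splits (0,4):0^1=1 (1,3):1^3=2 (2,2):2^2=0 (0,3):0^3=3 (1,2):1^2=3 -> mex({0, 1, 2, 3}) = 4
G(6) = mex({0, 1, 2, 4}) = 3
G(7) = mex({0, 1, 3, 4, 5}) = 2
G(8) = mex({0, 2, 3, 5, 6}) = 1
G(9) = mex({0, 1, 2, 3, 6, 7}) = 4
G(10) = mex({0, 1, 3, 4, 5, 7}) = 2
G(11) = mex({0, 1, 2, 3, 4, 5}) = 6
G(12) = mex({0, 1, 2, 3, 5, 6, 7}) = 4
G(13) = mex({0, 2, 3, 4, 6, 7}) = 1
G(14) = mex({0, 1, 4, 5, 6, 7}) = 2
G(15) = mex({0, 1, 2, 3, 4, 5, 6}) = 7
G(16) = mex({0, 2, 3, 5, 6, 7}) = 1
G(17) = mex({0, 1, 2, 3, 5, 6, 7}) = 4
G(18) = mex({0, 1, 2, 4, 5, 6}) = 3
G(19) = mex({0, 1, 3, 4, 5, 7}) = 2
G(20) = mex({0, 2, 3, 4, 5, 6, 7}) = 1
G(21) = mex({0, 1, 2, 3, 5, 6, 7}) = 4
G(22) = mex({0, 1, 2, 3, 4, 5, 7}) = 6
Therefore G(22) = 6.

6


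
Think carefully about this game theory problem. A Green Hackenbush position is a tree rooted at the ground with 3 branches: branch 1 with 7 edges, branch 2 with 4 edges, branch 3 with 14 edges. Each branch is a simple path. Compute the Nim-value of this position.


The tree has 3 branches from the ground vertex.
In Green Hackenbush, the Nim-value of a simple path of length k is k.
Branch 1: length 7, Nim-value = 7
Branch 2: length 4, Nim-value = 4
Branch 3: length 14, Nim-value = 14
Total Nim-value = XOR of all branch values:
0 XOR 7 = 7
7 XOR 4 = 3
3 XOR 14 = 13
Nim-value of the tree = 13

13


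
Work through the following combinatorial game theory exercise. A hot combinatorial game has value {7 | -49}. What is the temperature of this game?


The game is {7 | -49}, a switch {a | b} with numbers a > b.
Cooling {a | b} by t gives {a - t | b + t}, which stops being hot when a - t = b + t, i.e. at t = (a - b)/2. So the temperature of a switch is (a - b)/2.
Temperature = (Left option - Right option) / 2
= (7 - (-49)) / 2
= 56 / 2
= 28

28


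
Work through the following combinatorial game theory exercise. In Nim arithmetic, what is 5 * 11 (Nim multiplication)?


Nim multiplication is bilinear over XOR: (u XOR v) * w = (u*w) XOR (v*w).
So we split each operand into its bit components and XOR the pairwise Nim products.
5 = 1 + 4 (as XOR of powers of 2).
11 = 1 + 2 + 8 (as XOR of powers of 2).
Using the standard Nim-product table on single bits:
  2*2 = 3,   2*4 = 8,   2*8 = 12,
  4*4 = 6,   4*8 = 11,  8*8 = 13,
and  1*x = x (identity), k*l = l*k (commutative).
Pairwise Nim products:
  1 * 1 = 1
  1 * 2 = 2
  1 * 8 = 8
  4 * 1 = 4
  4 * 2 = 8
  4 * 8 = 11
XOR them: 1 XOR 2 XOR 8 XOR 4 XOR 8 XOR 11 = 12.
Result: 5 * 11 = 12 (in Nim).

12


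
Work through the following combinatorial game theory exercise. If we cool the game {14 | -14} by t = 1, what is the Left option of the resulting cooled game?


Original game: {14 | -14} (a switch {a | b} with a > b).
Cooling by t (for t below the temperature (a - b)/2 = 14) taxes each move by t: {a | b} cooled by t is {a - t | b + t}.
Cooling amount: t = 1
Cooled Left option: 14 - 1 = 13
Cooled Right option: -14 + 1 = -13
Cooled game: {13 | -13}
Left option = 13

13


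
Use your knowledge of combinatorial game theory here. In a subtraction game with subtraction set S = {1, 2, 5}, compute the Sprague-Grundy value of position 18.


The subtraction set is S = {1, 2, 5}.
G(k) = mex{ G(k - s) : s in S, s <= k }. We compute iteratively: G(0) = 0.
G(1) = mex({0}) = 1
G(2) = mex({0, 1}) = 2
G(3) = mex({1, 2}) = 0
G(4) = mex({0, 2}) = 1
G(5) = mex({0, 1}) = 2
G(6) = mex({1, 2}) = 0
G(7) = mex({0, 2}) = 1
Observe that G(3)..G(7) = 0, 1, 2, 0, 1 repeats G(0)..G(4) = 0, 1, 2, 0, 1.
For k >= max(S) = 5, G(k) is determined by the previous 5 values G(k-5)..G(k-1); a window of 5 consecutive values has recurred shifted by 3, so by induction G(k + 3) = G(k) for all k >= 0: the sequence is periodic from the start with period 3.
One period: G(0..2) = 0, 1, 2.
18 mod 3 = 0, so G(18) = G(0) = 0.

0
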